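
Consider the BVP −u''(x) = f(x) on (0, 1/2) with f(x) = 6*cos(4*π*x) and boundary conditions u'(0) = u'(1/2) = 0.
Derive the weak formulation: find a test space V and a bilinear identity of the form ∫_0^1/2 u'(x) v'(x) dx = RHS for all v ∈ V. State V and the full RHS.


V = H^1(0, 1/2) (no boundary constraint on v; u is determined up to an additive constant); weak form: ∫_0^1/2 u'v' dx = ∫_0^1/2 (6*cos(4*π*x)) v dx for all v ∈ V.

Multiply both sides by a test function v and integrate from 0 to 1/2:
  ∫_0^1/2 −u''(x) v(x) dx = ∫_0^1/2 f(x) v(x) dx.
Integrate the LHS by parts once:
  ∫_0^1/2 −u'' v dx = −[u'(x) v(x)]_0^1/2 + ∫_0^1/2 u'(x) v'(x) dx.
Thus ∫_0^1/2 u'(x) v'(x) dx = ∫_0^1/2 f(x) v(x) dx + [u'(x) v(x)]_0^1/2.
Choose V so that boundary terms are either known or forced to vanish.
u has homogeneous Neumann: u'(0) = u'(1/2) = 0. So [u' v]_0^1/2 = 0·v(1/2) − 0·v(0) = 0 for any v; take V = H^1(0, 1/2).
Weak formulation: find u (satisfying any essential BC) such that ∫_0^1/2 u'(x) v'(x) dx = ∫_0^1/2 f v dx for all v ∈ V (homogeneous Neumann, so boundary terms vanish).
Substituting f(x) = 6*cos(4*π*x), the right-hand side is ∫_0^1/2 (6*cos(4*π*x)) v dx.
Compatibility check (pure Neumann): taking v ≡ 1 ∈ V gives 0 = ∫_0^1/2 f dx + (0) − (0), i.e. ∫_0^1/2 f dx must equal u'(0) − u'(1/2) = 0. Indeed ∫_0^1/2 (6*cos(4*π*x)) dx = 0, so the data are compatible. The solution is then unique only up to an additive constant (fix it e.g. by requiring ∫_0^1/2 u dx = 0).


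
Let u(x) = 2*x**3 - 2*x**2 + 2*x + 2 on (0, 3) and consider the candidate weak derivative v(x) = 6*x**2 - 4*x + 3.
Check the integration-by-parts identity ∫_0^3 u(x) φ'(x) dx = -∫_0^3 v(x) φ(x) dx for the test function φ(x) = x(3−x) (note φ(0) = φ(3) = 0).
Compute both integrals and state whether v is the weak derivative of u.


LHS = -549/10, RHS = -297/5. No, v is not the weak derivative of u.

u(x) = 2*x**3 - 2*x**2 + 2*x + 2, classical derivative u'(x) = 6*x**2 - 4*x + 2.
φ(x) = x(3−x), so φ'(x) = 3 - 2*x.
Note φ(0) = φ(3) = 0, so the boundary term u·φ vanishes.
LHS = ∫_0^3 u(x) φ'(x) dx = ∫_0^3 (-4*x^4 + 10*x^3 - 10*x^2 + 2*x + 6) dx. Term by term:
  ∫_0^3 -4*x^4 dx = -972/5;  ∫_0^3 10*x^3 dx = 405/2;  ∫_0^3 -10*x^2 dx = -90;
  ∫_0^3 2*x dx = 9;  ∫_0^3 6 dx = 18.
Sum: -972/5 + 405/2 − 90 + 9 + 18 = -549/10.
So LHS = -549/10.
∫_0^3 v(x) φ(x) dx = ∫_0^3 (-6*x^4 + 22*x^3 - 15*x^2 + 9*x) dx. Term by term:
  ∫_0^3 -6*x^4 dx = -1458/5;  ∫_0^3 22*x^3 dx = 891/2;  ∫_0^3 -15*x^2 dx = -135;
  ∫_0^3 9*x dx = 81/2.
Sum: -1458/5 + 891/2 − 135 + 81/2 = 297/5.
So RHS = -∫_0^3 v(x) φ(x) dx = -297/5.
LHS − RHS = 9/2 ≠ 0, so the identity fails.
(For a valid weak derivative the identity must hold for EVERY test function, in particular this one. The failure shows v is NOT the weak derivative of u.)
Correct weak derivative would be u'(x) = 6*x**2 - 4*x + 2.


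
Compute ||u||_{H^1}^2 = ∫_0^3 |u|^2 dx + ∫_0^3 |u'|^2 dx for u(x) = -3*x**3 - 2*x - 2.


||u||_{H^1}^2 = 279813/35

The H^1 norm (squared) on an interval (0, L) is
  ||u||_{H^1}^2 = ∫_0^L u(x)^2 dx + ∫_0^L u'(x)^2 dx.
Compute u'(x) = -9*x**2 - 2.
Then u(x)^2 = 9*x**6 + 12*x**4 + 12*x**3 + 4*x**2 + 8*x + 4 and u'(x)^2 = 81*x**4 + 36*x**2 + 4.
Integrate each monomial from 0 to 3 using ∫_0^3 c·x^n dx = c·3^(n+1)/(n+1):
  ∫_0^3 u(x)^2 dx = ∫_0^3 (9*x^6 + 12*x^4 + 12*x^3 + 4*x^2 + 8*x + 4) dx. Term by term:
    ∫_0^3 9*x^6 dx = 19683/7;  ∫_0^3 12*x^4 dx = 2916/5;  ∫_0^3 12*x^3 dx = 243;
    ∫_0^3 4*x^2 dx = 36;  ∫_0^3 8*x dx = 36;  ∫_0^3 4 dx = 12.
  Sum: 19683/7 + 2916/5 + 243 + 36 + 36 + 12 = 130272/35.
  ∫_0^3 u'(x)^2 dx = ∫_0^3 (81*x^4 + 36*x^2 + 4) dx. Term by term:
    ∫_0^3 81*x^4 dx = 19683/5;  ∫_0^3 36*x^2 dx = 324;  ∫_0^3 4 dx = 12.
  Sum: 19683/5 + 324 + 12 = 21363/5.
Adding: ||u||_{H^1}^2 = 130272/35 + 21363/5 = 279813/35.


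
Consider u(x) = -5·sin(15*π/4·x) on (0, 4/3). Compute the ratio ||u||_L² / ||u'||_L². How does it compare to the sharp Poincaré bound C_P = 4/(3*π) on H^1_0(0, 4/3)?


||u||_L² / ||u'||_L² = 4/(15*π) < C_P = 4/(3*π).

u(x) = -5·sin(15*π/4·x), so u'(x) = -75*π*cos(15*π*x/4)/4.
Writing u(x) = A·sin(kπx/L) with A = -5 and k = 5, use ∫_0^L sin²(kπx/L) dx = L/2 and ∫_0^L cos²(kπx/L) dx = L/2.
u² = 25·sin²(15*π/4·x) and (u')² = 5625*π^2/16·cos²(15*π/4·x), and each of sin², cos² integrates to L/2 = 2/3 over (0, 4/3).
∫_0^4/3 u² dx = 50/3, so ||u||_L² = 5*sqrt(6)/3.
∫_0^4/3 (u')² dx = 1875*π^2/8, so ||u'||_L² = 25*sqrt(6)*π/4.
Ratio ||u||_L² / ||u'||_L² = 4/(15*π).
Sharp Poincaré constant on H^1_0(0, 4/3) is C_P = L/π = 4/(3*π), achieved by sin(3*π/4·x).
This is the k = 5 harmonic; the ratio L/(kπ) is strictly less than C_P = L/π, consistent with the sharp inequality ||u||_L² ≤ C_P ||u'||_L².


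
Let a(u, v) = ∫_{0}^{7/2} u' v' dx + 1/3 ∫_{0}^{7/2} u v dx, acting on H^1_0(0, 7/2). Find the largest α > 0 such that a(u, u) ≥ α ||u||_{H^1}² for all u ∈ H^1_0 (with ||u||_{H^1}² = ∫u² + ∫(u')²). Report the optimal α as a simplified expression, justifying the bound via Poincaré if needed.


α = (49 + 12*π^2)/(3*(4*π^2 + 49))

Coercivity of a(·,·) on H^1_0(0, 7/2) means a(u, u) ≥ α ||u||_{H^1}² for every u ∈ H^1_0.
The interval has length L = 7/2, and Poincaré/coercivity depend only on L. Here a(u, u) = ∫(u')² + (1/3)·∫u².
Here 0 < c = 1/3 < 1. The condition a(u,u) ≥ α||u||_{H^1}² reads (1−α)∫(u')² ≥ (α−c)∫u². Any admissible α is ≤ 1 (rapidly oscillating u have ∫u²/∫(u')² → 0), and α = 1 would force 0 ≥ (1−c)∫u², impossible since c < 1; so 1−α > 0. By the sharp Poincaré inequality on H^1_0 of an interval of length L, ∫(u')² ≥ (π/L)²∫u² with equality for the first sine mode sin(π(x−x₀)/L) (x₀ the left endpoint), so the inequality holds for all u iff (1−α)(π/L)² ≥ α − c, i.e. α ≤ ((π/L)² + c)/((π/L)² + 1) = (1 + c(L/π)²)/(1 + (L/π)²). With (π/L)² = 4*π^2/49 and c = 1/3, the largest admissible constant is α = ((π/L)² + c)/((π/L)² + 1).
Simplifying, α = (49 + 12*π^2)/(3*(4*π^2 + 49)).


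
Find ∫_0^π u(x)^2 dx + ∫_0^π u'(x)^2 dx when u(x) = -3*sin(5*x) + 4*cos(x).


||u||_{H^1(0,π)}^2 = 133*π

u'(x) = -4*sin(x) - 15*cos(5*x).
Expand u² and (u')² and integrate term by term on (0, π), using: for integers n ≥ 1, ∫_0^π sin²(nx) dx = ∫_0^π cos²(nx) dx = π/2; for n ≠ n', ∫_0^π sin(nx)sin(n'x) dx = ∫_0^π cos(nx)cos(n'x) dx = 0; and by product-to-sum, ∫_0^π sin(nx)cos(n'x) dx = ½∫_0^π [sin((n+n')x) + sin((n−n')x)] dx, which is 0 when n+n' is even and 2n/(n²−n'²) when n+n' is odd (it need not vanish on (0, π)).
  u² squared terms: (-3)²·∫sin(5x)² dx = 9·π/2 = 9*π/2;  (4)²·∫cos(x)² dx = 16·π/2 = 8*π.
  u² cross terms: 2·(-3)·(4)·∫sin(5x)·cos(x) dx = -24·(0) = 0.
  So ∫_0^π u² dx = 9*π/2 + 8*π + 0 = 25*π/2.
  (u')² squared terms: (-15)²·∫cos(5x)² dx = 225·π/2 = 225*π/2;  (-4)²·∫sin(x)² dx = 16·π/2 = 8*π.
  (u')² cross terms: 2·(-15)·(-4)·∫cos(5x)·sin(x) dx = 120·(0) = 0.
  So ∫_0^π (u')² dx = 225*π/2 + 8*π + 0 = 241*π/2.
||u||_{H^1}^2 = (25*π/2) + (241*π/2) = 133*π.


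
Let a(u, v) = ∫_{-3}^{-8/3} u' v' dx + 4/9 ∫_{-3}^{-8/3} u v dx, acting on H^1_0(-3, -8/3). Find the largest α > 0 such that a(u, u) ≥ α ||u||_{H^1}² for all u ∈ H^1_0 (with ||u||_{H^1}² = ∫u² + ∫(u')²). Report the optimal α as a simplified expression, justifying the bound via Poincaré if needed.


α = (4 + 81*π^2)/(9*(1 + 9*π^2))

Coercivity of a(·,·) on H^1_0(-3, -8/3) means a(u, u) ≥ α ||u||_{H^1}² for every u ∈ H^1_0.
The interval has length L = 1/3, and Poincaré/coercivity depend only on L. Here a(u, u) = ∫(u')² + (4/9)·∫u².
Here 0 < c = 4/9 < 1. The condition a(u,u) ≥ α||u||_{H^1}² reads (1−α)∫(u')² ≥ (α−c)∫u². Any admissible α is ≤ 1 (rapidly oscillating u have ∫u²/∫(u')² → 0), and α = 1 would force 0 ≥ (1−c)∫u², impossible since c < 1; so 1−α > 0. By the sharp Poincaré inequality on H^1_0 of an interval of length L, ∫(u')² ≥ (π/L)²∫u² with equality for the first sine mode sin(π(x−x₀)/L) (x₀ the left endpoint), so the inequality holds for all u iff (1−α)(π/L)² ≥ α − c, i.e. α ≤ ((π/L)² + c)/((π/L)² + 1) = (1 + c(L/π)²)/(1 + (L/π)²). With (π/L)² = 9*π^2 and c = 4/9, the largest admissible constant is α = ((π/L)² + c)/((π/L)² + 1).
Simplifying, α = (4 + 81*π^2)/(9*(1 + 9*π^2)).


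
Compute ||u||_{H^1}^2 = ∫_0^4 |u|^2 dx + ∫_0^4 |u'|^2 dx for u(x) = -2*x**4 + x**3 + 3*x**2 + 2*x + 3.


||u||_{H^1}^2 = 50175068/315

The H^1 norm (squared) on an interval (0, L) is
  ||u||_{H^1}^2 = ∫_0^L u(x)^2 dx + ∫_0^L u'(x)^2 dx.
Compute u'(x) = -8*x**3 + 3*x**2 + 6*x + 2.
Then u(x)^2 = 4*x**8 - 4*x**7 - 11*x**6 - 2*x**5 + x**4 + 18*x**3 + 22*x**2 + 12*x + 9 and u'(x)^2 = 64*x**6 - 48*x**5 - 87*x**4 + 4*x**3 + 48*x**2 + 24*x + 4.
Integrate each monomial from 0 to 4 using ∫_0^4 c·x^n dx = c·4^(n+1)/(n+1):
  ∫_0^4 u(x)^2 dx = ∫_0^4 (4*x^8 - 4*x^7 - 11*x^6 - 2*x^5 + x^4 + 18*x^3 + 22*x^2 + 12*x + 9) dx. Term by term:
    ∫_0^4 4*x^8 dx = 1048576/9;  ∫_0^4 -4*x^7 dx = -32768;  ∫_0^4 -11*x^6 dx = -180224/7;
    ∫_0^4 -2*x^5 dx = -4096/3;  ∫_0^4 x^4 dx = 1024/5;  ∫_0^4 18*x^3 dx = 1152;
    ∫_0^4 22*x^2 dx = 1408/3;  ∫_0^4 12*x dx = 96;  ∫_0^4 9 dx = 36.
  Sum: 1048576/9 − 32768 − 180224/7 − 4096/3 + 1024/5 + 1152 + 1408/3 + 96 + 36 = 18454892/315.
  ∫_0^4 u'(x)^2 dx = ∫_0^4 (64*x^6 - 48*x^5 - 87*x^4 + 4*x^3 + 48*x^2 + 24*x + 4) dx. Term by term:
    ∫_0^4 64*x^6 dx = 1048576/7;  ∫_0^4 -48*x^5 dx = -32768;  ∫_0^4 -87*x^4 dx = -89088/5;
    ∫_0^4 4*x^3 dx = 256;  ∫_0^4 48*x^2 dx = 1024;  ∫_0^4 24*x dx = 192;
    ∫_0^4 4 dx = 16.
  Sum: 1048576/7 − 32768 − 89088/5 + 256 + 1024 + 192 + 16 = 3524464/35.
Adding: ||u||_{H^1}^2 = 18454892/315 + 3524464/35 = 50175068/315.


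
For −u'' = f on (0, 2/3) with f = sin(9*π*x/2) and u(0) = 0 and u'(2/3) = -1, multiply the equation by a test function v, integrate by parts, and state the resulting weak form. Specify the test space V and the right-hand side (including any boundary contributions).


V = {v ∈ H^1(0, 2/3) : v(0) = 0} (test functions vanish at x = 0 where u is specified); weak form: ∫_0^2/3 u'v' dx = ∫_0^2/3 (sin(9*π*x/2)) v dx − v(2/3) for all v ∈ V.

Multiply both sides by a test function v and integrate from 0 to 2/3:
  ∫_0^2/3 −u''(x) v(x) dx = ∫_0^2/3 f(x) v(x) dx.
Integrate the LHS by parts once:
  ∫_0^2/3 −u'' v dx = −[u'(x) v(x)]_0^2/3 + ∫_0^2/3 u'(x) v'(x) dx.
Thus ∫_0^2/3 u'(x) v'(x) dx = ∫_0^2/3 f(x) v(x) dx + [u'(x) v(x)]_0^2/3.
Choose V so that boundary terms are either known or forced to vanish.
Mixed BC: u(0) = 0 (Dirichlet) and u'(2/3) = -1 (Neumann). Define V = {v ∈ H^1(0, 2/3) : v(0) = 0}. Then [u' v]_0^2/3 = u'(2/3)·v(2/3) − u'(0)·0 = − v(2/3).
Weak formulation: find u (satisfying any essential BC) such that ∫_0^2/3 u'(x) v'(x) dx = ∫_0^2/3 f v dx − v(2/3) for all v ∈ V (Dirichlet at 0 absorbed into V; Neumann datum at x = 2/3 contributes the boundary term).
Substituting f(x) = sin(9*π*x/2), the right-hand side is ∫_0^2/3 (sin(9*π*x/2)) v dx − v(2/3).


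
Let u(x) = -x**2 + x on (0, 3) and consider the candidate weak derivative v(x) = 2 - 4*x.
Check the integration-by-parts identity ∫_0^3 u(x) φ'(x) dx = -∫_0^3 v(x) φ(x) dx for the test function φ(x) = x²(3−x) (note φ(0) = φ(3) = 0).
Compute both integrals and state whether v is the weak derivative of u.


LHS = 351/20, RHS = 351/10. No, v is not the weak derivative of u.

u(x) = -x**2 + x, classical derivative u'(x) = 1 - 2*x.
φ(x) = x²(3−x), so φ'(x) = 3*x*(2 - x).
Note φ(0) = φ(3) = 0, so the boundary term u·φ vanishes.
LHS = ∫_0^3 u(x) φ'(x) dx = ∫_0^3 (3*x^4 - 9*x^3 + 6*x^2) dx. Term by term:
  ∫_0^3 3*x^4 dx = 729/5;  ∫_0^3 -9*x^3 dx = -729/4;  ∫_0^3 6*x^2 dx = 54.
Sum: 729/5 − 729/4 + 54 = 351/20.
So LHS = 351/20.
∫_0^3 v(x) φ(x) dx = ∫_0^3 (4*x^4 - 14*x^3 + 6*x^2) dx. Term by term:
  ∫_0^3 4*x^4 dx = 972/5;  ∫_0^3 -14*x^3 dx = -567/2;  ∫_0^3 6*x^2 dx = 54.
Sum: 972/5 − 567/2 + 54 = -351/10.
So RHS = -∫_0^3 v(x) φ(x) dx = 351/10.
LHS − RHS = -351/20 ≠ 0, so the identity fails.
(For a valid weak derivative the identity must hold for EVERY test function, in particular this one. The failure shows v is NOT the weak derivative of u.)
Correct weak derivative would be u'(x) = 1 - 2*x.


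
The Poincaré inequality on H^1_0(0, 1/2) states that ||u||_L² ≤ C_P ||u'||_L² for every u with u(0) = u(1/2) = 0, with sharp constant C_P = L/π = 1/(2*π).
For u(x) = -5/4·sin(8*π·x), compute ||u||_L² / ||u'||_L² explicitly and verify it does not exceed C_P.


||u||_L² / ||u'||_L² = 1/(8*π) < C_P = 1/(2*π).

u(x) = -5/4·sin(8*π·x), so u'(x) = -10*π*cos(8*π*x).
Writing u(x) = A·sin(kπx/L) with A = -5/4 and k = 4, use ∫_0^L sin²(kπx/L) dx = L/2 and ∫_0^L cos²(kπx/L) dx = L/2.
u² = 25/16·sin²(8*π·x) and (u')² = 100*π^2·cos²(8*π·x), and each of sin², cos² integrates to L/2 = 1/4 over (0, 1/2).
∫_0^1/2 u² dx = 25/64, so ||u||_L² = 5/8.
∫_0^1/2 (u')² dx = 25*π^2, so ||u'||_L² = 5*π.
Ratio ||u||_L² / ||u'||_L² = 1/(8*π).
Sharp Poincaré constant on H^1_0(0, 1/2) is C_P = L/π = 1/(2*π), achieved by sin(2*π·x).
This is the k = 4 harmonic; the ratio L/(kπ) is strictly less than C_P = L/π, consistent with the sharp inequality ||u||_L² ≤ C_P ||u'||_L².


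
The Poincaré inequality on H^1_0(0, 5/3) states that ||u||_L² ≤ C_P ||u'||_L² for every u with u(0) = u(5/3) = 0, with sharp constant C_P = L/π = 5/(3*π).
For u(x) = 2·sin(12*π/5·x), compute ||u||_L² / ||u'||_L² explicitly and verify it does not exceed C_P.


||u||_L² / ||u'||_L² = 5/(12*π) < C_P = 5/(3*π).

u(x) = 2·sin(12*π/5·x), so u'(x) = 24*π*cos(12*π*x/5)/5.
Writing u(x) = A·sin(kπx/L) with A = 2 and k = 4, use ∫_0^L sin²(kπx/L) dx = L/2 and ∫_0^L cos²(kπx/L) dx = L/2.
u² = 4·sin²(12*π/5·x) and (u')² = 576*π^2/25·cos²(12*π/5·x), and each of sin², cos² integrates to L/2 = 5/6 over (0, 5/3).
∫_0^5/3 u² dx = 10/3, so ||u||_L² = sqrt(30)/3.
∫_0^5/3 (u')² dx = 96*π^2/5, so ||u'||_L² = 4*sqrt(30)*π/5.
Ratio ||u||_L² / ||u'||_L² = 5/(12*π).
Sharp Poincaré constant on H^1_0(0, 5/3) is C_P = L/π = 5/(3*π), achieved by sin(3*π/5·x).
This is the k = 4 harmonic; the ratio L/(kπ) is strictly less than C_P = L/π, consistent with the sharp inequality ||u||_L² ≤ C_P ||u'||_L².


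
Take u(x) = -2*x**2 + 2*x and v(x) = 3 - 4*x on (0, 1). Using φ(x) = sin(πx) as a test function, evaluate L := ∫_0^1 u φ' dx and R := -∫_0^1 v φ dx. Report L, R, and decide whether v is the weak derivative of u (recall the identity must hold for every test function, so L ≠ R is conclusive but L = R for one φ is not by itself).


LHS = 0, RHS = -2/π. No, v is not the weak derivative of u.

u(x) = -2*x**2 + 2*x, classical derivative u'(x) = 2 - 4*x.
φ(x) = sin(πx), so φ'(x) = π*cos(π*x).
Note φ(0) = φ(1) = 0, so the boundary term u·φ vanishes.
LHS = ∫_0^1 u(x) φ'(x) dx = ∫_0^1 (-2*π*x^2*cos(π*x) + 2*π*x*cos(π*x)) dx. Term by term:
  ∫_0^1 -2*π*x^2*cos(π*x) dx = 4/π;  ∫_0^1 2*π*x*cos(π*x) dx = -4/π.
Sum: 4/π − 4/π = 0.
So LHS = 0.
∫_0^1 v(x) φ(x) dx = ∫_0^1 (-4*x*sin(π*x) + 3*sin(π*x)) dx. Term by term:
  ∫_0^1 3*sin(π*x) dx = 6/π;  ∫_0^1 -4*x*sin(π*x) dx = -4/π.
Sum: 6/π − 4/π = 2/π.
So RHS = -∫_0^1 v(x) φ(x) dx = -2/π.
LHS − RHS = 2/π ≠ 0, so the identity fails.
(For a valid weak derivative the identity must hold for EVERY test function, in particular this one. The failure shows v is NOT the weak derivative of u.)
Correct weak derivative would be u'(x) = 2 - 4*x.


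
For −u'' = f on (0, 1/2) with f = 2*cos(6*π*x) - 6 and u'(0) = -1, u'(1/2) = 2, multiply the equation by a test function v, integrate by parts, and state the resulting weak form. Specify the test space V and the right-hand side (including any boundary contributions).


V = H^1(0, 1/2) (v unrestricted at boundary; u is determined up to an additive constant); weak form: ∫_0^1/2 u'v' dx = ∫_0^1/2 (2*cos(6*π*x) - 6) v dx + 2·v(1/2) + v(0) for all v ∈ V.

Multiply both sides by a test function v and integrate from 0 to 1/2:
  ∫_0^1/2 −u''(x) v(x) dx = ∫_0^1/2 f(x) v(x) dx.
Integrate the LHS by parts once:
  ∫_0^1/2 −u'' v dx = −[u'(x) v(x)]_0^1/2 + ∫_0^1/2 u'(x) v'(x) dx.
Thus ∫_0^1/2 u'(x) v'(x) dx = ∫_0^1/2 f(x) v(x) dx + [u'(x) v(x)]_0^1/2.
Choose V so that boundary terms are either known or forced to vanish.
u has inhomogeneous Neumann u'(0) = -1, u'(1/2) = 2. [u' v]_0^1/2 = (2)·v(1/2) − (-1)·v(0) = 2·v(1/2) + v(0). Take V = H^1(0, 1/2); boundary term becomes part of RHS.
Weak formulation: find u (satisfying any essential BC) such that ∫_0^1/2 u'(x) v'(x) dx = ∫_0^1/2 f v dx + 2·v(1/2) + v(0) for all v ∈ V (Neumann data are natural BCs: they enter the RHS as boundary terms).
Substituting f(x) = 2*cos(6*π*x) - 6, the right-hand side is ∫_0^1/2 (2*cos(6*π*x) - 6) v dx + 2·v(1/2) + v(0).
Compatibility check (pure Neumann): taking v ≡ 1 ∈ V gives 0 = ∫_0^1/2 f dx + (2) − (-1), i.e. ∫_0^1/2 f dx must equal u'(0) − u'(1/2) = -3. Indeed ∫_0^1/2 (2*cos(6*π*x) - 6) dx = -3, so the data are compatible. The solution is then unique only up to an additive constant (fix it e.g. by requiring ∫_0^1/2 u dx = 0).


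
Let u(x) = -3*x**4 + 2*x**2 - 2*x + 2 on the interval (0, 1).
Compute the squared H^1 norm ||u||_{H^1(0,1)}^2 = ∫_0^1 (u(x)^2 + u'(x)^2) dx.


||u||_{H^1}^2 = 1721/105

The H^1 norm (squared) on an interval (0, L) is
  ||u||_{H^1}^2 = ∫_0^L u(x)^2 dx + ∫_0^L u'(x)^2 dx.
Compute u'(x) = -12*x**3 + 4*x - 2.
Then u(x)^2 = 9*x**8 - 12*x**6 + 12*x**5 - 8*x**4 - 8*x**3 + 12*x**2 - 8*x + 4 and u'(x)^2 = 144*x**6 - 96*x**4 + 48*x**3 + 16*x**2 - 16*x + 4.
Integrate each monomial from 0 to 1 using ∫_0^1 c·x^n dx = c·1^(n+1)/(n+1):
  ∫_0^1 u(x)^2 dx = ∫_0^1 (9*x^8 - 12*x^6 + 12*x^5 - 8*x^4 - 8*x^3 + 12*x^2 - 8*x + 4) dx. Term by term:
    ∫_0^1 9*x^8 dx = 1;  ∫_0^1 -12*x^6 dx = -12/7;  ∫_0^1 12*x^5 dx = 2;
    ∫_0^1 -8*x^4 dx = -8/5;  ∫_0^1 -8*x^3 dx = -2;  ∫_0^1 12*x^2 dx = 4;
    ∫_0^1 -8*x dx = -4;  ∫_0^1 4 dx = 4.
  Sum: 1 − 12/7 + 2 − 8/5 − 2 + 4 − 4 + 4 = 59/35.
  ∫_0^1 u'(x)^2 dx = ∫_0^1 (144*x^6 - 96*x^4 + 48*x^3 + 16*x^2 - 16*x + 4) dx. Term by term:
    ∫_0^1 144*x^6 dx = 144/7;  ∫_0^1 -96*x^4 dx = -96/5;  ∫_0^1 48*x^3 dx = 12;
    ∫_0^1 16*x^2 dx = 16/3;  ∫_0^1 -16*x dx = -8;  ∫_0^1 4 dx = 4.
  Sum: 144/7 − 96/5 + 12 + 16/3 − 8 + 4 = 1544/105.
Adding: ||u||_{H^1}^2 = 59/35 + 1544/105 = 1721/105.


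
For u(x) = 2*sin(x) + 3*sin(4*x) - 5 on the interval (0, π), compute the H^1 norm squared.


||u||_{H^1(0,π)}^2 = -40 + 211*π/2

u'(x) = 2*cos(x) + 12*cos(4*x).
Expand u² and (u')² and integrate term by term on (0, π), using: for integers n ≥ 1, ∫_0^π sin²(nx) dx = ∫_0^π cos²(nx) dx = π/2; for n ≠ n', ∫_0^π sin(nx)sin(n'x) dx = ∫_0^π cos(nx)cos(n'x) dx = 0; and by product-to-sum, ∫_0^π sin(nx)cos(n'x) dx = ½∫_0^π [sin((n+n')x) + sin((n−n')x)] dx, which is 0 when n+n' is even and 2n/(n²−n'²) when n+n' is odd (it need not vanish on (0, π)). For the constant mode: ∫_0^π 1 dx = π, ∫_0^π cos(nx) dx = 0, ∫_0^π sin(nx) dx = (1−(−1)^n)/n.
  u² squared terms: (-5)²·∫1 dx = 25·π = 25*π;  (2)²·∫sin(x)² dx = 4·π/2 = 2*π;  (3)²·∫sin(4x)² dx = 9·π/2 = 9*π/2.
  u² cross terms: 2·(-5)·(2)·∫1·sin(x) dx = -20·(2) = -40;  2·(-5)·(3)·∫1·sin(4x) dx = -30·(0) = 0;  2·(2)·(3)·∫sin(x)·sin(4x) dx = 12·(0) = 0.
  So ∫_0^π u² dx = 25*π + 2*π + 9*π/2 − 40 + 0 + 0 = -40 + 63*π/2.
  (u')² squared terms: (2)²·∫cos(x)² dx = 4·π/2 = 2*π;  (12)²·∫cos(4x)² dx = 144·π/2 = 72*π.
  (u')² cross terms: 2·(2)·(12)·∫cos(x)·cos(4x) dx = 48·(0) = 0.
  So ∫_0^π (u')² dx = 2*π + 72*π + 0 = 74*π.
||u||_{H^1}^2 = (-40 + 63*π/2) + (74*π) = -40 + 211*π/2.


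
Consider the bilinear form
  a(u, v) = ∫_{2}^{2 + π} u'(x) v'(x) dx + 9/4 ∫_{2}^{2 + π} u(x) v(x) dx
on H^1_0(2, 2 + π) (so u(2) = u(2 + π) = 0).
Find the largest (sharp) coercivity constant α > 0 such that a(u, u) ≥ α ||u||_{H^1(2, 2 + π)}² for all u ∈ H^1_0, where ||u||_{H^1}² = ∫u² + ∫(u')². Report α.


α = 1

Coercivity of a(·,·) on H^1_0(2, 2 + π) means a(u, u) ≥ α ||u||_{H^1}² for every u ∈ H^1_0.
The interval has length L = π, and Poincaré/coercivity depend only on L. Here a(u, u) = ∫(u')² + (9/4)·∫u².
Here c = 9/4 ≥ 1, so a(u,u) = ∫(u')² + c∫u² ≥ ∫(u')² + ∫u² = ||u||_{H^1}², i.e. α = 1 works. No larger α is possible: a(u,u) ≥ α||u||_{H^1}² means (1−α)∫(u')² ≥ (α−c)∫u², and for the modes u_n = sin(nπ(x−x₀)/L) (x₀ the left endpoint) one has ∫u_n²/∫(u_n')² = (L/(nπ))² → 0, so a(u_n,u_n)/||u_n||_{H^1}² → 1. Hence the optimal constant is α = 1.
Therefore α = 1.


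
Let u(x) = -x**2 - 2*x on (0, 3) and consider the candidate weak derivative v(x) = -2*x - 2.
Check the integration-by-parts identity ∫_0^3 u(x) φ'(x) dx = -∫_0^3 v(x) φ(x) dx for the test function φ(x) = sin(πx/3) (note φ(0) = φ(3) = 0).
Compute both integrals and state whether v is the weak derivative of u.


LHS = 30/π, RHS = 30/π. Yes, v = u' weakly.

u(x) = -x**2 - 2*x, classical derivative u'(x) = -2*x - 2.
φ(x) = sin(πx/3), so φ'(x) = π*cos(π*x/3)/3.
Note φ(0) = φ(3) = 0, so the boundary term u·φ vanishes.
LHS = ∫_0^3 u(x) φ'(x) dx = ∫_0^3 (-π*x^2*cos(π*x/3)/3 - 2*π*x*cos(π*x/3)/3) dx. Term by term:
  ∫_0^3 -2*π*x*cos(π*x/3)/3 dx = 12/π;  ∫_0^3 -π*x^2*cos(π*x/3)/3 dx = 18/π.
Sum: 12/π + 18/π = 30/π.
So LHS = 30/π.
∫_0^3 v(x) φ(x) dx = ∫_0^3 (-2*x*sin(π*x/3) - 2*sin(π*x/3)) dx. Term by term:
  ∫_0^3 -2*sin(π*x/3) dx = -12/π;  ∫_0^3 -2*x*sin(π*x/3) dx = -18/π.
Sum: -12/π − 18/π = -30/π.
So RHS = -∫_0^3 v(x) φ(x) dx = 30/π.
LHS = RHS, so the identity holds for this test φ.
Moreover u is smooth here and v(x) = u'(x) = -2*x - 2 pointwise, so the identity holds for every test function. Hence v is the weak derivative of u.


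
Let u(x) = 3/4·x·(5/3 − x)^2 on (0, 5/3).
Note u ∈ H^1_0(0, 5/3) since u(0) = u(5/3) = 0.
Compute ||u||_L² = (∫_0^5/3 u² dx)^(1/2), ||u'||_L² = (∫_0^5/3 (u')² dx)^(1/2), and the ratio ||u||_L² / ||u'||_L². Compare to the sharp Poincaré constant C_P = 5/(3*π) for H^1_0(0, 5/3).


||u||_L² / ||u'||_L² = 5*sqrt(14)/42 < C_P = 5/(3*π).

u(x) = 3/4·x·(5/3 − x)^2, so u'(x) = (3*x - 5)*(9*x - 5)/12.
u(x) = 3/4·x·(5/3 − x)^2 vanishes at x = 0 and x = 5/3, so u ∈ H^1_0(0, 5/3). Differentiate via the product rule and integrate the resulting polynomials term by term.
  ∫_0^5/3 u² dx = ∫_0^5/3 (9*x^6/16 - 15*x^5/4 + 75*x^4/8 - 125*x^3/12 + 625*x^2/144) dx. Term by term:
    ∫_0^5/3 9*x^6/16 dx = 78125/27216;  ∫_0^5/3 -15*x^5/4 dx = -78125/5832;  ∫_0^5/3 75*x^4/8 dx = 15625/648;
    ∫_0^5/3 -125*x^3/12 dx = -78125/3888;  ∫_0^5/3 625*x^2/144 dx = 78125/11664.
  Sum: 78125/27216 − 78125/5832 + 15625/648 − 78125/3888 + 78125/11664 = 15625/81648.
  ∫_0^5/3 (u')² dx = ∫_0^5/3 (81*x^4/16 - 45*x^3/2 + 275*x^2/8 - 125*x/6 + 625/144) dx. Term by term:
    ∫_0^5/3 81*x^4/16 dx = 625/48;  ∫_0^5/3 -45*x^3/2 dx = -3125/72;  ∫_0^5/3 275*x^2/8 dx = 34375/648;
    ∫_0^5/3 -125*x/6 dx = -3125/108;  ∫_0^5/3 625/144 dx = 3125/432.
  Sum: 625/48 − 3125/72 + 34375/648 − 3125/108 + 3125/432 = 625/648.
∫_0^5/3 u² dx = 15625/81648, so ||u||_L² = 125*sqrt(7)/756.
∫_0^5/3 (u')² dx = 625/648, so ||u'||_L² = 25*sqrt(2)/36.
Ratio ||u||_L² / ||u'||_L² = 5*sqrt(14)/42.
Sharp Poincaré constant on H^1_0(0, 5/3) is C_P = L/π = 5/(3*π), achieved by sin(3*π/5·x).
A polynomial bump cannot attain the sharp Poincaré constant (only the first sine eigenfunction does), so the ratio is strictly less than C_P, consistent with ||u||_L² ≤ C_P ||u'||_L².


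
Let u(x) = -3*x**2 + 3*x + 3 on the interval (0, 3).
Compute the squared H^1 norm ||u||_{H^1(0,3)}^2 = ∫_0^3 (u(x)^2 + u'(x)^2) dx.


||u||_{H^1}^2 = 2889/10

The H^1 norm (squared) on an interval (0, L) is
  ||u||_{H^1}^2 = ∫_0^L u(x)^2 dx + ∫_0^L u'(x)^2 dx.
Compute u'(x) = 3 - 6*x.
Then u(x)^2 = 9*x**4 - 18*x**3 - 9*x**2 + 18*x + 9 and u'(x)^2 = 36*x**2 - 36*x + 9.
Integrate each monomial from 0 to 3 using ∫_0^3 c·x^n dx = c·3^(n+1)/(n+1):
  ∫_0^3 u(x)^2 dx = ∫_0^3 (9*x^4 - 18*x^3 - 9*x^2 + 18*x + 9) dx. Term by term:
    ∫_0^3 9*x^4 dx = 2187/5;  ∫_0^3 -18*x^3 dx = -729/2;  ∫_0^3 -9*x^2 dx = -81;
    ∫_0^3 18*x dx = 81;  ∫_0^3 9 dx = 27.
  Sum: 2187/5 − 729/2 − 81 + 81 + 27 = 999/10.
  ∫_0^3 u'(x)^2 dx = ∫_0^3 (36*x^2 - 36*x + 9) dx. Term by term:
    ∫_0^3 36*x^2 dx = 324;  ∫_0^3 -36*x dx = -162;  ∫_0^3 9 dx = 27.
  Sum: 324 − 162 + 27 = 189.
Adding: ||u||_{H^1}^2 = 999/10 + 189 = 2889/10.


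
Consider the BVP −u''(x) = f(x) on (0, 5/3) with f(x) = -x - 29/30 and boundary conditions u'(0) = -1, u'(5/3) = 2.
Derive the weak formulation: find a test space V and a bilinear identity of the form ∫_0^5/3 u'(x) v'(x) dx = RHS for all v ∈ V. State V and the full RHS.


V = H^1(0, 5/3) (v unrestricted at boundary; u is determined up to an additive constant); weak form: ∫_0^5/3 u'v' dx = ∫_0^5/3 (-x - 29/30) v dx + 2·v(5/3) + v(0) for all v ∈ V.

Multiply both sides by a test function v and integrate from 0 to 5/3:
  ∫_0^5/3 −u''(x) v(x) dx = ∫_0^5/3 f(x) v(x) dx.
Integrate the LHS by parts once:
  ∫_0^5/3 −u'' v dx = −[u'(x) v(x)]_0^5/3 + ∫_0^5/3 u'(x) v'(x) dx.
Thus ∫_0^5/3 u'(x) v'(x) dx = ∫_0^5/3 f(x) v(x) dx + [u'(x) v(x)]_0^5/3.
Choose V so that boundary terms are either known or forced to vanish.
u has inhomogeneous Neumann u'(0) = -1, u'(5/3) = 2. [u' v]_0^5/3 = (2)·v(5/3) − (-1)·v(0) = 2·v(5/3) + v(0). Take V = H^1(0, 5/3); boundary term becomes part of RHS.
Weak formulation: find u (satisfying any essential BC) such that ∫_0^5/3 u'(x) v'(x) dx = ∫_0^5/3 f v dx + 2·v(5/3) + v(0) for all v ∈ V (Neumann data are natural BCs: they enter the RHS as boundary terms).
Substituting f(x) = -x - 29/30, the right-hand side is ∫_0^5/3 (-x - 29/30) v dx + 2·v(5/3) + v(0).
Compatibility check (pure Neumann): taking v ≡ 1 ∈ V gives 0 = ∫_0^5/3 f dx + (2) − (-1), i.e. ∫_0^5/3 f dx must equal u'(0) − u'(5/3) = -3. Indeed ∫_0^5/3 (-x - 29/30) dx = -3, so the data are compatible. The solution is then unique only up to an additive constant (fix it e.g. by requiring ∫_0^5/3 u dx = 0).


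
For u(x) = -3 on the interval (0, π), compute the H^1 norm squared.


||u||_{H^1(0,π)}^2 = 9*π

u'(x) = 0.
Expand u² and (u')² and integrate term by term on (0, π), using: for integers n ≥ 1, ∫_0^π sin²(nx) dx = ∫_0^π cos²(nx) dx = π/2; for n ≠ n', ∫_0^π sin(nx)sin(n'x) dx = ∫_0^π cos(nx)cos(n'x) dx = 0; and by product-to-sum, ∫_0^π sin(nx)cos(n'x) dx = ½∫_0^π [sin((n+n')x) + sin((n−n')x)] dx, which is 0 when n+n' is even and 2n/(n²−n'²) when n+n' is odd (it need not vanish on (0, π)). For the constant mode: ∫_0^π 1 dx = π, ∫_0^π cos(nx) dx = 0, ∫_0^π sin(nx) dx = (1−(−1)^n)/n.
  u² squared terms: (-3)²·∫1 dx = 9·π = 9*π.
  So ∫_0^π u² dx = 9*π.
  u' ≡ 0, so ∫_0^π (u')² dx = 0.
||u||_{H^1}^2 = (9*π) + (0) = 9*π.


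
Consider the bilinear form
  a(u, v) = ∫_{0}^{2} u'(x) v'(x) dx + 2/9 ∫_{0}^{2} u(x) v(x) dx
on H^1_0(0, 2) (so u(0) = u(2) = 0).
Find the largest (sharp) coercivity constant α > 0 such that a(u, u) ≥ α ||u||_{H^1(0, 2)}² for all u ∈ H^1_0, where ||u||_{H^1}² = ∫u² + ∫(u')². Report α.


α = (8/9 + π^2)/(4 + π^2)

Coercivity of a(·,·) on H^1_0(0, 2) means a(u, u) ≥ α ||u||_{H^1}² for every u ∈ H^1_0.
The interval has length L = 2, and Poincaré/coercivity depend only on L. Here a(u, u) = ∫(u')² + (2/9)·∫u².
Here 0 < c = 2/9 < 1. The condition a(u,u) ≥ α||u||_{H^1}² reads (1−α)∫(u')² ≥ (α−c)∫u². Any admissible α is ≤ 1 (rapidly oscillating u have ∫u²/∫(u')² → 0), and α = 1 would force 0 ≥ (1−c)∫u², impossible since c < 1; so 1−α > 0. By the sharp Poincaré inequality on H^1_0 of an interval of length L, ∫(u')² ≥ (π/L)²∫u² with equality for the first sine mode sin(π(x−x₀)/L) (x₀ the left endpoint), so the inequality holds for all u iff (1−α)(π/L)² ≥ α − c, i.e. α ≤ ((π/L)² + c)/((π/L)² + 1) = (1 + c(L/π)²)/(1 + (L/π)²). With (π/L)² = π^2/4 and c = 2/9, the largest admissible constant is α = ((π/L)² + c)/((π/L)² + 1).
Simplifying, α = (8/9 + π^2)/(4 + π^2).


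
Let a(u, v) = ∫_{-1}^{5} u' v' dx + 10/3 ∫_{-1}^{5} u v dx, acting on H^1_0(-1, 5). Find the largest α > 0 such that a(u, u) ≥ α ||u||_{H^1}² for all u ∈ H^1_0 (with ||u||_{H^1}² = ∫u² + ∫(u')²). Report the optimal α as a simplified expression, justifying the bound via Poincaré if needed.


α = 1

Coercivity of a(·,·) on H^1_0(-1, 5) means a(u, u) ≥ α ||u||_{H^1}² for every u ∈ H^1_0.
The interval has length L = 6, and Poincaré/coercivity depend only on L. Here a(u, u) = ∫(u')² + (10/3)·∫u².
Here c = 10/3 ≥ 1, so a(u,u) = ∫(u')² + c∫u² ≥ ∫(u')² + ∫u² = ||u||_{H^1}², i.e. α = 1 works. No larger α is possible: a(u,u) ≥ α||u||_{H^1}² means (1−α)∫(u')² ≥ (α−c)∫u², and for the modes u_n = sin(nπ(x−x₀)/L) (x₀ the left endpoint) one has ∫u_n²/∫(u_n')² = (L/(nπ))² → 0, so a(u_n,u_n)/||u_n||_{H^1}² → 1. Hence the optimal constant is α = 1.
Therefore α = 1.


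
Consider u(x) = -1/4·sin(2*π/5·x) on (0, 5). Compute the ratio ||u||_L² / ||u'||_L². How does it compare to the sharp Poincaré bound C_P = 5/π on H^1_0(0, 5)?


||u||_L² / ||u'||_L² = 5/(2*π) < C_P = 5/π.

u(x) = -1/4·sin(2*π/5·x), so u'(x) = -π*cos(2*π*x/5)/10.
Writing u(x) = A·sin(kπx/L) with A = -1/4 and k = 2, use ∫_0^L sin²(kπx/L) dx = L/2 and ∫_0^L cos²(kπx/L) dx = L/2.
u² = 1/16·sin²(2*π/5·x) and (u')² = π^2/100·cos²(2*π/5·x), and each of sin², cos² integrates to L/2 = 5/2 over (0, 5).
∫_0^5 u² dx = 5/32, so ||u||_L² = sqrt(10)/8.
∫_0^5 (u')² dx = π^2/40, so ||u'||_L² = sqrt(10)*π/20.
Ratio ||u||_L² / ||u'||_L² = 5/(2*π).
Sharp Poincaré constant on H^1_0(0, 5) is C_P = L/π = 5/π, achieved by sin(π/5·x).
This is the k = 2 harmonic; the ratio L/(kπ) is strictly less than C_P = L/π, consistent with the sharp inequality ||u||_L² ≤ C_P ||u'||_L².


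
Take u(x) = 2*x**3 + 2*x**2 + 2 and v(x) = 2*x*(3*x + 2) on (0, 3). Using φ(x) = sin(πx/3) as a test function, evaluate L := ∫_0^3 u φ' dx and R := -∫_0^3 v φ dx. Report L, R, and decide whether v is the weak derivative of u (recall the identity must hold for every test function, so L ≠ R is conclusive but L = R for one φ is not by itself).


LHS = -198/π + 648/π^3, RHS = -198/π + 648/π^3. Yes, v = u' weakly.

u(x) = 2*x**3 + 2*x**2 + 2, classical derivative u'(x) = 6*x**2 + 4*x.
φ(x) = sin(πx/3), so φ'(x) = π*cos(π*x/3)/3.
Note φ(0) = φ(3) = 0, so the boundary term u·φ vanishes.
LHS = ∫_0^3 u(x) φ'(x) dx = ∫_0^3 (2*π*x^3*cos(π*x/3)/3 + 2*π*x^2*cos(π*x/3)/3 + 2*π*cos(π*x/3)/3) dx. Term by term:
  ∫_0^3 2*π*cos(π*x/3)/3 dx = 0;  ∫_0^3 2*π*x^2*cos(π*x/3)/3 dx = -36/π;  ∫_0^3 2*π*x^3*cos(π*x/3)/3 dx = -162/π + 648/π^3.
Sum: 0 − 36/π + -162/π + 648/π^3 = -198/π + 648/π^3.
So LHS = -198/π + 648/π^3.
∫_0^3 v(x) φ(x) dx = ∫_0^3 (6*x^2*sin(π*x/3) + 4*x*sin(π*x/3)) dx. Term by term:
  ∫_0^3 4*x*sin(π*x/3) dx = 36/π;  ∫_0^3 6*x^2*sin(π*x/3) dx = -648/π^3 + 162/π.
Sum: 36/π + -648/π^3 + 162/π = -648/π^3 + 198/π.
So RHS = -∫_0^3 v(x) φ(x) dx = -198/π + 648/π^3.
LHS = RHS, so the identity holds for this test φ.
Moreover u is smooth here and v(x) = u'(x) = 6*x**2 + 4*x pointwise, so the identity holds for every test function. Hence v is the weak derivative of u.


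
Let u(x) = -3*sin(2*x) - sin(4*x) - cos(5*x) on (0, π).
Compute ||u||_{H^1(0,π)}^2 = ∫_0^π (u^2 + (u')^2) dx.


||u||_{H^1(0,π)}^2 = -4784/63 + 44*π

u'(x) = 5*sin(5*x) - 6*cos(2*x) - 4*cos(4*x).
Expand u² and (u')² and integrate term by term on (0, π), using: for integers n ≥ 1, ∫_0^π sin²(nx) dx = ∫_0^π cos²(nx) dx = π/2; for n ≠ n', ∫_0^π sin(nx)sin(n'x) dx = ∫_0^π cos(nx)cos(n'x) dx = 0; and by product-to-sum, ∫_0^π sin(nx)cos(n'x) dx = ½∫_0^π [sin((n+n')x) + sin((n−n')x)] dx, which is 0 when n+n' is even and 2n/(n²−n'²) when n+n' is odd (it need not vanish on (0, π)).
  u² squared terms: (-1)²·∫cos(5x)² dx = 1·π/2 = π/2;  (-1)²·∫sin(4x)² dx = 1·π/2 = π/2;  (-3)²·∫sin(2x)² dx = 9·π/2 = 9*π/2.
  u² cross terms: 2·(-1)·(-1)·∫cos(5x)·sin(4x) dx = 2·(-8/9) = -16/9;  2·(-1)·(-3)·∫cos(5x)·sin(2x) dx = 6·(-4/21) = -8/7;  2·(-1)·(-3)·∫sin(4x)·sin(2x) dx = 6·(0) = 0.
  So ∫_0^π u² dx = π/2 + π/2 + 9*π/2 − 16/9 − 8/7 + 0 = -184/63 + 11*π/2.
  (u')² squared terms: (-6)²·∫cos(2x)² dx = 36·π/2 = 18*π;  (-4)²·∫cos(4x)² dx = 16·π/2 = 8*π;  (5)²·∫sin(5x)² dx = 25·π/2 = 25*π/2.
  (u')² cross terms: 2·(-6)·(-4)·∫cos(2x)·cos(4x) dx = 48·(0) = 0;  2·(-6)·(5)·∫cos(2x)·sin(5x) dx = -60·(10/21) = -200/7;  2·(-4)·(5)·∫cos(4x)·sin(5x) dx = -40·(10/9) = -400/9.
  So ∫_0^π (u')² dx = 18*π + 8*π + 25*π/2 + 0 − 200/7 − 400/9 = -4600/63 + 77*π/2.
||u||_{H^1}^2 = (-184/63 + 11*π/2) + (-4600/63 + 77*π/2) = -4784/63 + 44*π.


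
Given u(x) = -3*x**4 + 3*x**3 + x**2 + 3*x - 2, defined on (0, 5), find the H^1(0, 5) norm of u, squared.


||u||_{H^1}^2 = 8628885/4

The H^1 norm (squared) on an interval (0, L) is
  ||u||_{H^1}^2 = ∫_0^L u(x)^2 dx + ∫_0^L u'(x)^2 dx.
Compute u'(x) = -12*x**3 + 9*x**2 + 2*x + 3.
Then u(x)^2 = 9*x**8 - 18*x**7 + 3*x**6 - 12*x**5 + 31*x**4 - 6*x**3 + 5*x**2 - 12*x + 4 and u'(x)^2 = 144*x**6 - 216*x**5 + 33*x**4 - 36*x**3 + 58*x**2 + 12*x + 9.
Integrate each monomial from 0 to 5 using ∫_0^5 c·x^n dx = c·5^(n+1)/(n+1):
  ∫_0^5 u(x)^2 dx = ∫_0^5 (9*x^8 - 18*x^7 + 3*x^6 - 12*x^5 + 31*x^4 - 6*x^3 + 5*x^2 - 12*x + 4) dx. Term by term:
    ∫_0^5 9*x^8 dx = 1953125;  ∫_0^5 -18*x^7 dx = -3515625/4;  ∫_0^5 3*x^6 dx = 234375/7;
    ∫_0^5 -12*x^5 dx = -31250;  ∫_0^5 31*x^4 dx = 19375;  ∫_0^5 -6*x^3 dx = -1875/2;
    ∫_0^5 5*x^2 dx = 625/3;  ∫_0^5 -12*x dx = -150;  ∫_0^5 4 dx = 20.
  Sum: 1953125 − 3515625/4 + 234375/7 − 31250 + 19375 − 1875/2 + 625/3 − 150 + 20 = 91977205/84.
  ∫_0^5 u'(x)^2 dx = ∫_0^5 (144*x^6 - 216*x^5 + 33*x^4 - 36*x^3 + 58*x^2 + 12*x + 9) dx. Term by term:
    ∫_0^5 144*x^6 dx = 11250000/7;  ∫_0^5 -216*x^5 dx = -562500;  ∫_0^5 33*x^4 dx = 20625;
    ∫_0^5 -36*x^3 dx = -5625;  ∫_0^5 58*x^2 dx = 7250/3;  ∫_0^5 12*x dx = 150;
    ∫_0^5 9 dx = 45.
  Sum: 11250000/7 − 562500 + 20625 − 5625 + 7250/3 + 150 + 45 = 22307345/21.
Adding: ||u||_{H^1}^2 = 91977205/84 + 22307345/21 = 8628885/4.


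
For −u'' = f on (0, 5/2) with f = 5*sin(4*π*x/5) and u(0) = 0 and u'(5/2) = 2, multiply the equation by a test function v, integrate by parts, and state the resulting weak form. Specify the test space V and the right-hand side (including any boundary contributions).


V = {v ∈ H^1(0, 5/2) : v(0) = 0} (test functions vanish at x = 0 where u is specified); weak form: ∫_0^5/2 u'v' dx = ∫_0^5/2 (5*sin(4*π*x/5)) v dx + 2·v(5/2) for all v ∈ V.

Multiply both sides by a test function v and integrate from 0 to 5/2:
  ∫_0^5/2 −u''(x) v(x) dx = ∫_0^5/2 f(x) v(x) dx.
Integrate the LHS by parts once:
  ∫_0^5/2 −u'' v dx = −[u'(x) v(x)]_0^5/2 + ∫_0^5/2 u'(x) v'(x) dx.
Thus ∫_0^5/2 u'(x) v'(x) dx = ∫_0^5/2 f(x) v(x) dx + [u'(x) v(x)]_0^5/2.
Choose V so that boundary terms are either known or forced to vanish.
Mixed BC: u(0) = 0 (Dirichlet) and u'(5/2) = 2 (Neumann). Define V = {v ∈ H^1(0, 5/2) : v(0) = 0}. Then [u' v]_0^5/2 = u'(5/2)·v(5/2) − u'(0)·0 = 2·v(5/2).
Weak formulation: find u (satisfying any essential BC) such that ∫_0^5/2 u'(x) v'(x) dx = ∫_0^5/2 f v dx + 2·v(5/2) for all v ∈ V (Dirichlet at 0 absorbed into V; Neumann datum at x = 5/2 contributes the boundary term).
Substituting f(x) = 5*sin(4*π*x/5), the right-hand side is ∫_0^5/2 (5*sin(4*π*x/5)) v dx + 2·v(5/2).


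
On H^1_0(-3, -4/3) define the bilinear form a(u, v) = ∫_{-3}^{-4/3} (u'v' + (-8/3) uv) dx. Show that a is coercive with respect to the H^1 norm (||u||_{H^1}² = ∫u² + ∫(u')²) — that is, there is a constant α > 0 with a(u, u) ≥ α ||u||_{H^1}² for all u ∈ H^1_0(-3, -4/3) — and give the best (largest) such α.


α = (-200 + 27*π^2)/(3*(25 + 9*π^2))

Coercivity of a(·,·) on H^1_0(-3, -4/3) means a(u, u) ≥ α ||u||_{H^1}² for every u ∈ H^1_0.
The interval has length L = 5/3, and Poincaré/coercivity depend only on L. Here a(u, u) = ∫(u')² + (-8/3)·∫u².
Here c = -8/3 < 0 with |c| < (π/L)² = 9*π^2/25, so coercivity still holds. The condition a(u,u) ≥ α||u||_{H^1}² reads (1−α)∫(u')² ≥ (α−c)∫u². Any admissible α is ≤ 1 (rapidly oscillating u have ∫u²/∫(u')² → 0), and α = 1 would force 0 ≥ (1−c)∫u², impossible since c < 1; so 1−α > 0. By the sharp Poincaré inequality on H^1_0 of an interval of length L, ∫(u')² ≥ (π/L)²∫u² with equality for the first sine mode sin(π(x−x₀)/L) (x₀ the left endpoint), so the inequality holds for all u iff (1−α)(π/L)² ≥ α − c, i.e. α ≤ ((π/L)² + c)/((π/L)² + 1) = (1 + c(L/π)²)/(1 + (L/π)²). (Direct route, valid since c ≤ 0: Poincaré gives c∫u² ≥ c(L/π)²∫(u')², so a(u,u) ≥ (1 + c(L/π)²)∫(u')², while ||u||_{H^1}² ≤ (1 + (L/π)²)∫(u')²; dividing yields the same α.) With (π/L)² = 9*π^2/25 and c = -8/3, the largest admissible constant is α = ((π/L)² + c)/((π/L)² + 1).
Simplifying, α = (-200 + 27*π^2)/(3*(25 + 9*π^2)).


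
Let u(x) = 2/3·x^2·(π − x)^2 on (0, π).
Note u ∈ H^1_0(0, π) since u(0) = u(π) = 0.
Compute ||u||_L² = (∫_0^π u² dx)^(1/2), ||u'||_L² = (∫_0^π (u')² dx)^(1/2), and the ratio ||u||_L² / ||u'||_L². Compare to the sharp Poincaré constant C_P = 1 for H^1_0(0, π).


||u||_L² / ||u'||_L² = sqrt(3)*π/6 < C_P = 1.

u(x) = 2/3·x^2·(π − x)^2, so u'(x) = 4*x*(x - π)*(2*x - π)/3.
u(x) = 2/3·x^2·(π − x)^2 vanishes at x = 0 and x = π, so u ∈ H^1_0(0, π). Differentiate via the product rule and integrate the resulting polynomials term by term.
  ∫_0^π u² dx = ∫_0^π (4*x^8/9 - 16*π*x^7/9 + 8*π^2*x^6/3 - 16*π^3*x^5/9 + 4*π^4*x^4/9) dx. Term by term:
    ∫_0^π 4*x^8/9 dx = 4*π^9/81;  ∫_0^π -16*π*x^7/9 dx = -2*π^9/9;  ∫_0^π 8*π^2*x^6/3 dx = 8*π^9/21;
    ∫_0^π -16*π^3*x^5/9 dx = -8*π^9/27;  ∫_0^π 4*π^4*x^4/9 dx = 4*π^9/45.
  Sum: 4*π^9/81 − 2*π^9/9 + 8*π^9/21 − 8*π^9/27 + 4*π^9/45 = 2*π^9/2835.
  ∫_0^π (u')² dx = ∫_0^π (64*x^6/9 - 64*π*x^5/3 + 208*π^2*x^4/9 - 32*π^3*x^3/3 + 16*π^4*x^2/9) dx. Term by term:
    ∫_0^π 64*x^6/9 dx = 64*π^7/63;  ∫_0^π -64*π*x^5/3 dx = -32*π^7/9;  ∫_0^π 208*π^2*x^4/9 dx = 208*π^7/45;
    ∫_0^π -32*π^3*x^3/3 dx = -8*π^7/3;  ∫_0^π 16*π^4*x^2/9 dx = 16*π^7/27.
  Sum: 64*π^7/63 − 32*π^7/9 + 208*π^7/45 − 8*π^7/3 + 16*π^7/27 = 8*π^7/945.
∫_0^π u² dx = 2*π^9/2835, so ||u||_L² = sqrt(70)*π^(9/2)/315.
∫_0^π (u')² dx = 8*π^7/945, so ||u'||_L² = 2*sqrt(210)*π^(7/2)/315.
Ratio ||u||_L² / ||u'||_L² = sqrt(3)*π/6.
Sharp Poincaré constant on H^1_0(0, π) is C_P = L/π = 1, achieved by sin(x).
A polynomial bump cannot attain the sharp Poincaré constant (only the first sine eigenfunction does), so the ratio is strictly less than C_P, consistent with ||u||_L² ≤ C_P ||u'||_L².


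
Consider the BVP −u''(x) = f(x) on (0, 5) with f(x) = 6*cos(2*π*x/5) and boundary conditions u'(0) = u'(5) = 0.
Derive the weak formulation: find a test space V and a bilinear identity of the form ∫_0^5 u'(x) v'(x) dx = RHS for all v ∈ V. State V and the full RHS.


V = H^1(0, 5) (no boundary constraint on v; u is determined up to an additive constant); weak form: ∫_0^5 u'v' dx = ∫_0^5 (6*cos(2*π*x/5)) v dx for all v ∈ V.

Multiply both sides by a test function v and integrate from 0 to 5:
  ∫_0^5 −u''(x) v(x) dx = ∫_0^5 f(x) v(x) dx.
Integrate the LHS by parts once:
  ∫_0^5 −u'' v dx = −[u'(x) v(x)]_0^5 + ∫_0^5 u'(x) v'(x) dx.
Thus ∫_0^5 u'(x) v'(x) dx = ∫_0^5 f(x) v(x) dx + [u'(x) v(x)]_0^5.
Choose V so that boundary terms are either known or forced to vanish.
u has homogeneous Neumann: u'(0) = u'(5) = 0. So [u' v]_0^5 = 0·v(5) − 0·v(0) = 0 for any v; take V = H^1(0, 5).
Weak formulation: find u (satisfying any essential BC) such that ∫_0^5 u'(x) v'(x) dx = ∫_0^5 f v dx for all v ∈ V (homogeneous Neumann, so boundary terms vanish).
Substituting f(x) = 6*cos(2*π*x/5), the right-hand side is ∫_0^5 (6*cos(2*π*x/5)) v dx.
Compatibility check (pure Neumann): taking v ≡ 1 ∈ V gives 0 = ∫_0^5 f dx + (0) − (0), i.e. ∫_0^5 f dx must equal u'(0) − u'(5) = 0. Indeed ∫_0^5 (6*cos(2*π*x/5)) dx = 0, so the data are compatible. The solution is then unique only up to an additive constant (fix it e.g. by requiring ∫_0^5 u dx = 0).
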